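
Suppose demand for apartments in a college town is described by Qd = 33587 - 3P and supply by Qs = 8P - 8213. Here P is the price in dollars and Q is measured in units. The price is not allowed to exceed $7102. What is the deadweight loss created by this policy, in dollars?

Without the control the market clears where 33587 - 3P = 8P - 8213, i.e. P* = 3800 and Q* = 22187.
Since 7102 is above P* = 3800, the ceiling does not bind and the free-market outcome prevails.
Since the control does not bind, no trades are prevented and deadweight loss is zero.

0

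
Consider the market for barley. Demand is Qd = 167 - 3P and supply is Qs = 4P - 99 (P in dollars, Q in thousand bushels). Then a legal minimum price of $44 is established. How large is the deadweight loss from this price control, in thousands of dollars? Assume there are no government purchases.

94.5

Without the control the market clears where 167 - 3P = 4P - 99, i.e. P* = 38 and Q* = 53.
The floor of 44 is above the equilibrium price 38, so it binds.
At P = 44: Qd = 167 - 3·44 = 35 and Qs = 4·44 - 99 = 77.
Quantity traded falls to 35. At Q = 35 the demand price is (167 - 35)/3 = 44 and the supply price is (99 + 35)/4 = 33.5.
Deadweight loss = ½ · (44 - 33.5) · (53 - 35) = ½ · 10.5 · 18 = 94.5.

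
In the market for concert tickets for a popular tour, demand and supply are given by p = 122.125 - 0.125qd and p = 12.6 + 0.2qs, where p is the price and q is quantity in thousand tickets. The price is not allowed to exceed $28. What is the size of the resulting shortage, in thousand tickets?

Rearranging demand gives qd = 977 - 8p; rearranging supply gives qs = 5p - 63. Without the control the market clears where 977 - 8p = 5p - 63, i.e. p* = 80 and q* = 337.
Because the ceiling (28) lies below the market-clearing price, it is binding.
At p = 28: qd = 977 - 8·28 = 753 and qs = 5·28 - 63 = 77.
Shortage = qd - qs = 753 - 77 = 676.

676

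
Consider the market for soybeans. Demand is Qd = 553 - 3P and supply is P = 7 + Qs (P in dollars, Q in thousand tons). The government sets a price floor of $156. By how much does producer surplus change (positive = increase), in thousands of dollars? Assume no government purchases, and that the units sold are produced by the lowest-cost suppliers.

Rearranging supply gives Qs = P - 7. Without the control the market clears where 553 - 3P = P - 7, i.e. P* = 140 and Q* = 133.
Since 156 > 140, the floor is binding.
At P = 156: Qd = 553 - 3·156 = 85 and Qs = 156 - 7 = 149.
Producer surplus without the control is ½ · (140 - 7) · 133 = 8844.5.
With the floor, 85 units are sold at 156. The supply price at Q = 85 is 92, so PS = ½ · [(156 - 7) + (156 - 92)] · 85 = 9052.5.
Change in producer surplus = 9052.5 - 8844.5 = 208.

208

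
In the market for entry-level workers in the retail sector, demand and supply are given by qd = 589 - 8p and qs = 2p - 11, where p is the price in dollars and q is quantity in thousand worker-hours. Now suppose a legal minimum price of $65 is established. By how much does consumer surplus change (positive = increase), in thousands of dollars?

-445

In a free market, 589 - 8p = 2p - 11 gives the equilibrium p* = 60, q* = 109.
Since 65 > 60, the floor is binding.
At p = 65: qd = 589 - 8·65 = 69 and qs = 2·65 - 11 = 119.
Consumer surplus without the control is ½ · (73.625 - 60) · 109 = 742.5625.
With the floor, consumers buy 69 units at 65, so CS = ½ · (73.625 - 65) · 69 = 297.5625.
Change in consumer surplus = 297.5625 - 742.5625 = -445.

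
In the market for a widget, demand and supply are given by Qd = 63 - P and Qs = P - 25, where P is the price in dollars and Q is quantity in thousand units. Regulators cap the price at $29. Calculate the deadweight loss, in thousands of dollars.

Setting quantity demanded equal to quantity supplied, 63 - P = P - 25, gives P* = 44 and Q* = 19.
Because the ceiling (29) lies below the market-clearing price, it is binding.
At P = 29: Qd = 63 - 29 = 34 and Qs = 29 - 25 = 4.
Quantity traded falls to 4. At Q = 4 the demand price is 63 - 4 = 59 and the supply price is 25 + 4 = 29.
Deadweight loss = ½ · (59 - 29) · (19 - 4) = ½ · 30 · 15 = 225.

225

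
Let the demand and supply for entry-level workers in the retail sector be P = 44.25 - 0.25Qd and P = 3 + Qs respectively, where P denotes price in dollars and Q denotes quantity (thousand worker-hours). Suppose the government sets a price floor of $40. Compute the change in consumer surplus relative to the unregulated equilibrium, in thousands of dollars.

-100

Rearranging demand gives Qd = 177 - 4P; rearranging supply gives Qs = P - 3. In a free market, 177 - 4P = P - 3 gives the equilibrium P* = 36, Q* = 33.
Since 40 > 36, the floor is binding.
At P = 40: Qd = 177 - 4·40 = 17 and Qs = 40 - 3 = 37.
Consumer surplus without the control is ½ · (44.25 - 36) · 33 = 136.125.
With the floor, consumers buy 17 units at 40, so CS = ½ · (44.25 - 40) · 17 = 36.125.
Change in consumer surplus = 36.125 - 136.125 = -100.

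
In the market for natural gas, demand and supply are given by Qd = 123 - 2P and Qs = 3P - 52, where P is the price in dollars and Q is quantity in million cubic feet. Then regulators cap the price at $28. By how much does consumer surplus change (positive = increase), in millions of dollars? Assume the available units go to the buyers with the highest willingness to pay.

113.75

Equilibrium: 123 - 2P = 3P - 52, so 175 = 5P and P* = 35, Q* = 53.
The ceiling of 28 is below the equilibrium price 35, so it binds.
At P = 28: Qd = 123 - 2·28 = 67 and Qs = 3·28 - 52 = 32.
Consumer surplus without the control is ½ · (61.5 - 35) · 53 = 702.25.
With the ceiling, 32 units are sold at 28 (assume they go to the highest-value buyers). The demand price at Q = 32 is 45.5, so CS = ½ · [(61.5 - 28) + (45.5 - 28)] · 32 = 816.
Change in consumer surplus = 816 - 702.25 = 113.75.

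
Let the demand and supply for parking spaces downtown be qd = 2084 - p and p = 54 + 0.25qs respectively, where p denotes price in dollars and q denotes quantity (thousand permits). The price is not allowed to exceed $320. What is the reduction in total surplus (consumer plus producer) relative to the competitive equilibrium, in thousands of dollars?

Rearranging supply gives qs = 4p - 216. Without the control the market clears where 2084 - p = 4p - 216, i.e. p* = 460 and q* = 1624.
Since 320 < 460, the ceiling is binding.
At p = 320: qd = 2084 - 320 = 1764 and qs = 4·320 - 216 = 1064.
Quantity traded falls to 1064. At q = 1064 the demand price is 2084 - 1064 = 1020 and the supply price is (216 + 1064)/4 = 320.
Deadweight loss = ½ · (1020 - 320) · (1624 - 1064) = ½ · 700 · 560 = 196000.

196000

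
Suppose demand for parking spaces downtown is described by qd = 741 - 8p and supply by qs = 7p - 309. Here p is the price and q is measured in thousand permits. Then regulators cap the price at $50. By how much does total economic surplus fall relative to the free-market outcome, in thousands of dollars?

2625

Equilibrium: 741 - 8p = 7p - 309, so 1050 = 15p and p* = 70, q* = 181.
The ceiling of 50 is below the equilibrium price 70, so it binds.
At p = 50: qd = 741 - 8·50 = 341 and qs = 7·50 - 309 = 41.
Quantity traded falls to 41. At q = 41 the demand price is (741 - 41)/8 = 87.5 and the supply price is (309 + 41)/7 = 50.
Deadweight loss = ½ · (87.5 - 50) · (181 - 41) = ½ · 37.5 · 140 = 2625.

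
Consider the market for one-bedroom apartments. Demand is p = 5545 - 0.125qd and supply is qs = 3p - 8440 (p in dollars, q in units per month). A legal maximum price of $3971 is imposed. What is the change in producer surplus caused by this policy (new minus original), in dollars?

Rearranging demand gives qd = 44360 - 8p. In a free market, 44360 - 8p = 3p - 8440 gives the equilibrium p* = 4800, q* = 5960.
Because the ceiling (3971) lies below the market-clearing price, it is binding.
At p = 3971: qd = 44360 - 8·3971 = 12592 and qs = 3·3971 - 8440 = 3473.
Producer surplus without the control is ½ · (4800 - 8440/3) · 5960 = 17760800/3.
With the ceiling, producers sell 3473 units at 3971, so PS = ½ · (3971 - 8440/3) · 3473 = 12061729/6.
Change in producer surplus = 12061729/6 - 17760800/3 = -3909978.5.

-3909978.5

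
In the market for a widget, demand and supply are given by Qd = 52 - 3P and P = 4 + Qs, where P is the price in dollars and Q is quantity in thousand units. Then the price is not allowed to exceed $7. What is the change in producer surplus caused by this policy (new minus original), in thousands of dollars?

-45.5

Rearranging supply gives Qs = P - 4. In a free market, 52 - 3P = P - 4 gives the equilibrium P* = 14, Q* = 10.
Because the ceiling (7) lies below the market-clearing price, it is binding.
At P = 7: Qd = 52 - 3·7 = 31 and Qs = 7 - 4 = 3.
Producer surplus without the control is ½ · (14 - 4) · 10 = 50.
With the ceiling, producers sell 3 units at 7, so PS = ½ · (7 - 4) · 3 = 4.5.
Change in producer surplus = 4.5 - 50 = -45.5.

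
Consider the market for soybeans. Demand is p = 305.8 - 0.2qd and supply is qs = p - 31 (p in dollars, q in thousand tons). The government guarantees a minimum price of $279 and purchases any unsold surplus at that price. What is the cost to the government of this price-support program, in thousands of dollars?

31806

Rearranging demand gives qd = 1529 - 5p. In a free market, 1529 - 5p = p - 31 gives the equilibrium p* = 260, q* = 229.
The floor of 279 is above the equilibrium price 260, so it binds.
At p = 279: qd = 1529 - 5·279 = 134 and qs = 279 - 31 = 248.
Surplus = qs - qd = 114.
Government expenditure = surplus × support price = 114 × 279 = 31806.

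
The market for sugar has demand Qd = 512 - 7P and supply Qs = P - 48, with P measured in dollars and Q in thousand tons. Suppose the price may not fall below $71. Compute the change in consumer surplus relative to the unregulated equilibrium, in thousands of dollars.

Equilibrium: 512 - 7P = P - 48, so 560 = 8P and P* = 70, Q* = 22.
The floor of 71 is above the equilibrium price 70, so it binds.
At P = 71: Qd = 512 - 7·71 = 15 and Qs = 71 - 48 = 23.
Consumer surplus without the control is ½ · (512/7 - 70) · 22 = 242/7.
With the floor, consumers buy 15 units at 71, so CS = ½ · (512/7 - 71) · 15 = 225/14.
Change in consumer surplus = 225/14 - 242/7 = -18.5.

-18.5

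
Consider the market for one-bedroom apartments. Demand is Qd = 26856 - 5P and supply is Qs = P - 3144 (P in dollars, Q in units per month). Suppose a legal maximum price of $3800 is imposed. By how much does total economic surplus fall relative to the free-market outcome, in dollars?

Without the control the market clears where 26856 - 5P = P - 3144, i.e. P* = 5000 and Q* = 1856.
The ceiling of 3800 is below the equilibrium price 5000, so it binds.
At P = 3800: Qd = 26856 - 5·3800 = 7856 and Qs = 3800 - 3144 = 656.
Quantity traded falls to 656. At Q = 656 the demand price is (26856 - 656)/5 = 5240 and the supply price is 3144 + 656 = 3800.
Deadweight loss = ½ · (5240 - 3800) · (1856 - 656) = ½ · 1440 · 1200 = 864000.

864000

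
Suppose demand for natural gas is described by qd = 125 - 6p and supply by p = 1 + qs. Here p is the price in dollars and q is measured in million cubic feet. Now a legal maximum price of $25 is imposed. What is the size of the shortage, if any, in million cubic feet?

Rearranging supply gives qs = p - 1. Equilibrium: 125 - 6p = p - 1, so 126 = 7p and p* = 18, q* = 17.
The ceiling of 25 is above the equilibrium price 18, so it is not binding; the market clears at p* = 18, q* = 17.
Since the control does not bind, there is no shortage.

0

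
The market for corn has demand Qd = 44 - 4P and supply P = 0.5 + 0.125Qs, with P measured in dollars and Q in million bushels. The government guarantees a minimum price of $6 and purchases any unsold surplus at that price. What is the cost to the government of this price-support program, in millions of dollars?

Rearranging supply gives Qs = 8P - 4. In a free market, 44 - 4P = 8P - 4 gives the equilibrium P* = 4, Q* = 28.
Since 6 > 4, the floor is binding.
At P = 6: Qd = 44 - 4·6 = 20 and Qs = 8·6 - 4 = 44.
Surplus = Qs - Qd = 24.
Government expenditure = surplus × support price = 24 × 6 = 144.

144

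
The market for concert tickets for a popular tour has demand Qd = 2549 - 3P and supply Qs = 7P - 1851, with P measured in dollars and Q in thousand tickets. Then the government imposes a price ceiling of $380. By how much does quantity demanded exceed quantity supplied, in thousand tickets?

600

Without the control the market clears where 2549 - 3P = 7P - 1851, i.e. P* = 440 and Q* = 1229.
Since 380 < 440, the ceiling is binding.
At P = 380: Qd = 2549 - 3·380 = 1409 and Qs = 7·380 - 1851 = 809.
Shortage = Qd - Qs = 1409 - 809 = 600.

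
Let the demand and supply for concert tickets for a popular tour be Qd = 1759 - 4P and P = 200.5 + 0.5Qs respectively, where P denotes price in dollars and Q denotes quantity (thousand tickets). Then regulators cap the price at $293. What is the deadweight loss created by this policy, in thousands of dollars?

Rearranging supply gives Qs = 2P - 401. Equilibrium: 1759 - 4P = 2P - 401, so 2160 = 6P and P* = 360, Q* = 319.
Since 293 < 360, the ceiling is binding.
At P = 293: Qd = 1759 - 4·293 = 587 and Qs = 2·293 - 401 = 185.
Quantity traded falls to 185. At Q = 185 the demand price is (1759 - 185)/4 = 393.5 and the supply price is (401 + 185)/2 = 293.
Deadweight loss = ½ · (393.5 - 293) · (319 - 185) = ½ · 100.5 · 134 = 6733.5.

6733.5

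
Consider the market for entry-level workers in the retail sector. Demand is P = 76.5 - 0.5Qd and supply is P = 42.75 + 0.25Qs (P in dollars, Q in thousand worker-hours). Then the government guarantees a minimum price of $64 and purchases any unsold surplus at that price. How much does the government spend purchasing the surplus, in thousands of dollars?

Rearranging demand gives Qd = 153 - 2P; rearranging supply gives Qs = 4P - 171. In a free market, 153 - 2P = 4P - 171 gives the equilibrium P* = 54, Q* = 45.
Since 64 > 54, the floor is binding.
At P = 64: Qd = 153 - 2·64 = 25 and Qs = 4·64 - 171 = 85.
Surplus = Qs - Qd = 60.
Government expenditure = surplus × support price = 60 × 64 = 3840.

3840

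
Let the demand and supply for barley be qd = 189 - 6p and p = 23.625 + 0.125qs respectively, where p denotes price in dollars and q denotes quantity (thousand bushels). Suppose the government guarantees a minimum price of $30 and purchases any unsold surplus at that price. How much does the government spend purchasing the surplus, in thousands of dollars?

1260

Rearranging supply gives qs = 8p - 189. Setting quantity demanded equal to quantity supplied, 189 - 6p = 8p - 189, gives p* = 27 and q* = 27.
The floor of 30 is above the equilibrium price 27, so it binds.
At p = 30: qd = 189 - 6·30 = 9 and qs = 8·30 - 189 = 51.
Surplus = qs - qd = 42.
Government expenditure = surplus × support price = 42 × 30 = 1260.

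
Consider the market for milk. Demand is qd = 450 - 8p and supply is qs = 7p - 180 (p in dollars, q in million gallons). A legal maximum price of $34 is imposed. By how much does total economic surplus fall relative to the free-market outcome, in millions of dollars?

Equilibrium: 450 - 8p = 7p - 180, so 630 = 15p and p* = 42, q* = 114.
Because the ceiling (34) lies below the market-clearing price, it is binding.
At p = 34: qd = 450 - 8·34 = 178 and qs = 7·34 - 180 = 58.
Quantity traded falls to 58. At q = 58 the demand price is (450 - 58)/8 = 49 and the supply price is (180 + 58)/7 = 34.
Deadweight loss = ½ · (49 - 34) · (114 - 58) = ½ · 15 · 56 = 420.

420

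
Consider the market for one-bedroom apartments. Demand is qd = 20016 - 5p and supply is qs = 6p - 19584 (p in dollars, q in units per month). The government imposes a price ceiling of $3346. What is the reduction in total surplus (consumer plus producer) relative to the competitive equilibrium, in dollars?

425805.6

Equilibrium: 20016 - 5p = 6p - 19584, so 39600 = 11p and p* = 3600, q* = 2016.
The ceiling of 3346 is below the equilibrium price 3600, so it binds.
At p = 3346: qd = 20016 - 5·3346 = 3286 and qs = 6·3346 - 19584 = 492.
Quantity traded falls to 492. At q = 492 the demand price is (20016 - 492)/5 = 3904.8 and the supply price is (19584 + 492)/6 = 3346.
Deadweight loss = ½ · (3904.8 - 3346) · (2016 - 492) = ½ · 558.8 · 1524 = 425805.6.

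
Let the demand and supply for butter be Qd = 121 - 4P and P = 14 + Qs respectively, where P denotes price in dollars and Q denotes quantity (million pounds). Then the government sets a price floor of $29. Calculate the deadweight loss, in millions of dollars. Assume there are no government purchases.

40

Rearranging supply gives Qs = P - 14. Without the control the market clears where 121 - 4P = P - 14, i.e. P* = 27 and Q* = 13.
Since 29 > 27, the floor is binding.
At P = 29: Qd = 121 - 4·29 = 5 and Qs = 29 - 14 = 15.
Quantity traded falls to 5. At Q = 5 the demand price is (121 - 5)/4 = 29 and the supply price is 14 + 5 = 19.
Deadweight loss = ½ · (29 - 19) · (13 - 5) = ½ · 10 · 8 = 40.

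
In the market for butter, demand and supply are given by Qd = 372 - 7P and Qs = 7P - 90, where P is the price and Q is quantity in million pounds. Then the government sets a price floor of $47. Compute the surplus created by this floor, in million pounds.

Setting quantity demanded equal to quantity supplied, 372 - 7P = 7P - 90, gives P* = 33 and Q* = 141.
The floor of 47 is above the equilibrium price 33, so it binds.
At P = 47: Qd = 372 - 7·47 = 43 and Qs = 7·47 - 90 = 239.
Surplus = Qs - Qd = 239 - 43 = 196.

196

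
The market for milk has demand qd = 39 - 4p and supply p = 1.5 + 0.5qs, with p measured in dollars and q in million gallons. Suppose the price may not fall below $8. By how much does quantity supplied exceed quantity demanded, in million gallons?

6

Rearranging supply gives qs = 2p - 3. Setting quantity demanded equal to quantity supplied, 39 - 4p = 2p - 3, gives p* = 7 and q* = 11.
Since 8 > 7, the floor is binding.
At p = 8: qd = 39 - 4·8 = 7 and qs = 2·8 - 3 = 13.
Surplus = qs - qd = 13 - 7 = 6.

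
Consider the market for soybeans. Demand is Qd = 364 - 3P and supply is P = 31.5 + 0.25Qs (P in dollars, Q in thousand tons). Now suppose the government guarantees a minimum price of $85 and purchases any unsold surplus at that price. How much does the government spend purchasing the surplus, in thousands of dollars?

Rearranging supply gives Qs = 4P - 126. Equilibrium: 364 - 3P = 4P - 126, so 490 = 7P and P* = 70, Q* = 154.
Since 85 > 70, the floor is binding.
At P = 85: Qd = 364 - 3·85 = 109 and Qs = 4·85 - 126 = 214.
Surplus = Qs - Qd = 105.
Government expenditure = surplus × support price = 105 × 85 = 8925.

8925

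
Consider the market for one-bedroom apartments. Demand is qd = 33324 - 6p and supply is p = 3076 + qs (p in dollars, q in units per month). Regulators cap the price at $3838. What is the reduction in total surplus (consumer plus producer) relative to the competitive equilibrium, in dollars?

Rearranging supply gives qs = p - 3076. Equilibrium: 33324 - 6p = p - 3076, so 36400 = 7p and p* = 5200, q* = 2124.
Since 3838 < 5200, the ceiling is binding.
At p = 3838: qd = 33324 - 6·3838 = 10296 and qs = 3838 - 3076 = 762.
Quantity traded falls to 762. At q = 762 the demand price is (33324 - 762)/6 = 5427 and the supply price is 3076 + 762 = 3838.
Deadweight loss = ½ · (5427 - 3838) · (2124 - 762) = ½ · 1589 · 1362 = 1082109.

1082109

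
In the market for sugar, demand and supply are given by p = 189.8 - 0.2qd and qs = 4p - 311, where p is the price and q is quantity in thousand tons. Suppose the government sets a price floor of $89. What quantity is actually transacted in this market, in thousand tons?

249

Rearranging demand gives qd = 949 - 5p. In a free market, 949 - 5p = 4p - 311 gives the equilibrium p* = 140, q* = 249.
The floor of 89 is below the equilibrium price 140, so it is not binding; the market clears at p* = 140, q* = 249.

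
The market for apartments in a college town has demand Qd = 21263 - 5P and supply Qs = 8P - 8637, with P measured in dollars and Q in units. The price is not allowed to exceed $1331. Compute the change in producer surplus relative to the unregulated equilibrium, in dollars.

Without the control the market clears where 21263 - 5P = 8P - 8637, i.e. P* = 2300 and Q* = 9763.
Since 1331 < 2300, the ceiling is binding.
At P = 1331: Qd = 21263 - 5·1331 = 14608 and Qs = 8·1331 - 8637 = 2011.
Producer surplus without the control is ½ · (2300 - 1079.625) · 9763 = 5957260.5625.
With the ceiling, producers sell 2011 units at 1331, so PS = ½ · (1331 - 1079.625) · 2011 = 252757.5625.
Change in producer surplus = 252757.5625 - 5957260.5625 = -5704503.

-5704503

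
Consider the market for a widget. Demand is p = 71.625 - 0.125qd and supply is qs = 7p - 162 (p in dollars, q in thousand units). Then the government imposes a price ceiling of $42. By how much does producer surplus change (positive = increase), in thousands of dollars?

Rearranging demand gives qd = 573 - 8p. Equilibrium: 573 - 8p = 7p - 162, so 735 = 15p and p* = 49, q* = 181.
The ceiling of 42 is below the equilibrium price 49, so it binds.
At p = 42: qd = 573 - 8·42 = 237 and qs = 7·42 - 162 = 132.
Producer surplus without the control is ½ · (49 - 162/7) · 181 = 32761/14.
With the ceiling, producers sell 132 units at 42, so PS = ½ · (42 - 162/7) · 132 = 8712/7.
Change in producer surplus = 8712/7 - 32761/14 = -1095.5.

-1095.5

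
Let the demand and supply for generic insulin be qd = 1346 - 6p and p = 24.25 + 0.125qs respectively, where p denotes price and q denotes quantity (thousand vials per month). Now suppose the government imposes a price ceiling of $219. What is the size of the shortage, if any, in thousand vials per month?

Rearranging supply gives qs = 8p - 194. In a free market, 1346 - 6p = 8p - 194 gives the equilibrium p* = 110, q* = 686.
The ceiling of 219 is above the equilibrium price 110, so it is not binding; the market clears at p* = 110, q* = 686.
Since the control does not bind, there is no shortage.

0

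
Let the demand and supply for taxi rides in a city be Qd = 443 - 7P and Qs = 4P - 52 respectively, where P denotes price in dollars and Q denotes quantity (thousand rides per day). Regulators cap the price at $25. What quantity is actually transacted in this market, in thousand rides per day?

Setting quantity demanded equal to quantity supplied, 443 - 7P = 4P - 52, gives P* = 45 and Q* = 128.
Since 25 < 45, the ceiling is binding.
At P = 25: Qd = 443 - 7·25 = 268 and Qs = 4·25 - 52 = 48.
The quantity actually transacted is the short side, supply: 48.

48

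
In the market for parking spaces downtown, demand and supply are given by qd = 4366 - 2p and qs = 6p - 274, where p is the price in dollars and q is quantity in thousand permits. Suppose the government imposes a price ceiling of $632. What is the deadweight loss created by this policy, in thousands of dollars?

0

In a free market, 4366 - 2p = 6p - 274 gives the equilibrium p* = 580, q* = 3206.
Since 632 is above p* = 580, the ceiling does not bind and the free-market outcome prevails.
Since the control does not bind, no trades are prevented and deadweight loss is zero.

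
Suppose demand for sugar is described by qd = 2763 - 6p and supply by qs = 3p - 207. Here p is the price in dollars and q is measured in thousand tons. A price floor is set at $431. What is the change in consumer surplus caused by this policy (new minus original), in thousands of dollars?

-48480

Equilibrium: 2763 - 6p = 3p - 207, so 2970 = 9p and p* = 330, q* = 783.
Because the floor (431) lies above the market-clearing price, it is binding.
At p = 431: qd = 2763 - 6·431 = 177 and qs = 3·431 - 207 = 1086.
Consumer surplus without the control is ½ · (460.5 - 330) · 783 = 51090.75.
With the floor, consumers buy 177 units at 431, so CS = ½ · (460.5 - 431) · 177 = 2610.75.
Change in consumer surplus = 2610.75 - 51090.75 = -48480.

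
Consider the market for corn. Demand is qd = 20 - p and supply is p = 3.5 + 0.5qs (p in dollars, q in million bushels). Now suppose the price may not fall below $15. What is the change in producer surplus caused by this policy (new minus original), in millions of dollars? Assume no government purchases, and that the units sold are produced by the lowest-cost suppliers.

Rearranging supply gives qs = 2p - 7. Setting quantity demanded equal to quantity supplied, 20 - p = 2p - 7, gives p* = 9 and q* = 11.
Since 15 > 9, the floor is binding.
At p = 15: qd = 20 - 15 = 5 and qs = 2·15 - 7 = 23.
Producer surplus without the control is ½ · (9 - 3.5) · 11 = 30.25.
With the floor, 5 units are sold at 15. The supply price at q = 5 is 6, so PS = ½ · [(15 - 3.5) + (15 - 6)] · 5 = 51.25.
Change in producer surplus = 51.25 - 30.25 = 21.

21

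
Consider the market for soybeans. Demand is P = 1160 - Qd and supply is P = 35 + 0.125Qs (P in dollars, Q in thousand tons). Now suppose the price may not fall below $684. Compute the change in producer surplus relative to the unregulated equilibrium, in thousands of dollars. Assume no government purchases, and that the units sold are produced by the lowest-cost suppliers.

232263

Rearranging demand gives Qd = 1160 - P; rearranging supply gives Qs = 8P - 280. Equilibrium: 1160 - P = 8P - 280, so 1440 = 9P and P* = 160, Q* = 1000.
Because the floor (684) lies above the market-clearing price, it is binding.
At P = 684: Qd = 1160 - 684 = 476 and Qs = 8·684 - 280 = 5192.
Producer surplus without the control is ½ · (160 - 35) · 1000 = 62500.
With the floor, 476 units are sold at 684. The supply price at Q = 476 is 94.5, so PS = ½ · [(684 - 35) + (684 - 94.5)] · 476 = 294763.
Change in producer surplus = 294763 - 62500 = 232263.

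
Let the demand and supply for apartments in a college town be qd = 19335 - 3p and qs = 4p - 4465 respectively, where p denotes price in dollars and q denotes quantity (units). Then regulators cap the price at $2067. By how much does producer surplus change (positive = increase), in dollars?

Setting quantity demanded equal to quantity supplied, 19335 - 3p = 4p - 4465, gives p* = 3400 and q* = 9135.
Since 2067 < 3400, the ceiling is binding.
At p = 2067: qd = 19335 - 3·2067 = 13134 and qs = 4·2067 - 4465 = 3803.
Producer surplus without the control is ½ · (3400 - 1116.25) · 9135 = 10431028.125.
With the ceiling, producers sell 3803 units at 2067, so PS = ½ · (2067 - 1116.25) · 3803 = 1807851.125.
Change in producer surplus = 1807851.125 - 10431028.125 = -8623177.

-8623177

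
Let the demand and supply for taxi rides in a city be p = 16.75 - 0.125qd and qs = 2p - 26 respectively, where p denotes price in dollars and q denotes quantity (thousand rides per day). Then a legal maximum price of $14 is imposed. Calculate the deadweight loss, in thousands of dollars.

Rearranging demand gives qd = 134 - 8p. Equilibrium: 134 - 8p = 2p - 26, so 160 = 10p and p* = 16, q* = 6.
The ceiling of 14 is below the equilibrium price 16, so it binds.
At p = 14: qd = 134 - 8·14 = 22 and qs = 2·14 - 26 = 2.
Quantity traded falls to 2. At q = 2 the demand price is (134 - 2)/8 = 16.5 and the supply price is (26 + 2)/2 = 14.
Deadweight loss = ½ · (16.5 - 14) · (6 - 2) = ½ · 2.5 · 4 = 5.

5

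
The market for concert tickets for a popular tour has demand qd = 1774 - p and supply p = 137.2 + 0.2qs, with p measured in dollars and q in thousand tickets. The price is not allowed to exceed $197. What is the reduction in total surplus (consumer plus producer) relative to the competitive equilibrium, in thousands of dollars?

680535

Rearranging supply gives qs = 5p - 686. Equilibrium: 1774 - p = 5p - 686, so 2460 = 6p and p* = 410, q* = 1364.
Because the ceiling (197) lies below the market-clearing price, it is binding.
At p = 197: qd = 1774 - 197 = 1577 and qs = 5·197 - 686 = 299.
Quantity traded falls to 299. At q = 299 the demand price is 1774 - 299 = 1475 and the supply price is (686 + 299)/5 = 197.
Deadweight loss = ½ · (1475 - 197) · (1364 - 299) = ½ · 1278 · 1065 = 680535.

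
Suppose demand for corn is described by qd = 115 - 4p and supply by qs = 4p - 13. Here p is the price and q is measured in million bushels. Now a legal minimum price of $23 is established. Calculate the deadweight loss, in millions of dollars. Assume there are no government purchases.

In a free market, 115 - 4p = 4p - 13 gives the equilibrium p* = 16, q* = 51.
Because the floor (23) lies above the market-clearing price, it is binding.
At p = 23: qd = 115 - 4·23 = 23 and qs = 4·23 - 13 = 79.
Quantity traded falls to 23. At q = 23 the demand price is (115 - 23)/4 = 23 and the supply price is (13 + 23)/4 = 9.
Deadweight loss = ½ · (23 - 9) · (51 - 23) = ½ · 14 · 28 = 196.

196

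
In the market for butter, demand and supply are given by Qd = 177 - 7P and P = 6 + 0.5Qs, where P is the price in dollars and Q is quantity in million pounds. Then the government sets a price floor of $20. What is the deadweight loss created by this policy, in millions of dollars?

0

Rearranging supply gives Qs = 2P - 12. In a free market, 177 - 7P = 2P - 12 gives the equilibrium P* = 21, Q* = 30.
The floor of 20 is below the equilibrium price 21, so it is not binding; the market clears at P* = 21, Q* = 30.
Since the control does not bind, no trades are prevented and deadweight loss is zero.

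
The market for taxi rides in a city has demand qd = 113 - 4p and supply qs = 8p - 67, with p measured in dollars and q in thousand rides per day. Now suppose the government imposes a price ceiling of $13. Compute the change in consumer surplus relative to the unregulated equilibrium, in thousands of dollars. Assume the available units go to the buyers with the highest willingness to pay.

In a free market, 113 - 4p = 8p - 67 gives the equilibrium p* = 15, q* = 53.
The ceiling of 13 is below the equilibrium price 15, so it binds.
At p = 13: qd = 113 - 4·13 = 61 and qs = 8·13 - 67 = 37.
Consumer surplus without the control is ½ · (28.25 - 15) · 53 = 351.125.
With the ceiling, 37 units are sold at 13 (assume they go to the highest-value buyers). The demand price at q = 37 is 19, so CS = ½ · [(28.25 - 13) + (19 - 13)] · 37 = 393.125.
Change in consumer surplus = 393.125 - 351.125 = 42.

42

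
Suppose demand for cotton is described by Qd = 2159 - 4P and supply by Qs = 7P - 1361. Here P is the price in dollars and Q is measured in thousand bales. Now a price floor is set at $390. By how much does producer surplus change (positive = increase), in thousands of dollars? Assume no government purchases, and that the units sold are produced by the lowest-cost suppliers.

Equilibrium: 2159 - 4P = 7P - 1361, so 3520 = 11P and P* = 320, Q* = 879.
The floor of 390 is above the equilibrium price 320, so it binds.
At P = 390: Qd = 2159 - 4·390 = 599 and Qs = 7·390 - 1361 = 1369.
Producer surplus without the control is ½ · (320 - 1361/7) · 879 = 772641/14.
With the floor, 599 units are sold at 390. The supply price at Q = 599 is 280, so PS = ½ · [(390 - 1361/7) + (390 - 280)] · 599 = 1281261/14.
Change in producer surplus = 1281261/14 - 772641/14 = 36330.

36330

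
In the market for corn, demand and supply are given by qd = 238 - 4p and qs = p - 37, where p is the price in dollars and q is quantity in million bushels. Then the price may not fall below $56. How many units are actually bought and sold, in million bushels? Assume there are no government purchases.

14

Equilibrium: 238 - 4p = p - 37, so 275 = 5p and p* = 55, q* = 18.
The floor of 56 is above the equilibrium price 55, so it binds.
At p = 56: qd = 238 - 4·56 = 14 and qs = 56 - 37 = 19.
The quantity actually transacted is the short side, demand: 14.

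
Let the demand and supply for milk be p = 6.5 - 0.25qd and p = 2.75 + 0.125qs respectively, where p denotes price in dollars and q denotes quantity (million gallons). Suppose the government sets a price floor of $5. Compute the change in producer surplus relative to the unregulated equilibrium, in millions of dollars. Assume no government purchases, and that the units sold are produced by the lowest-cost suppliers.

Rearranging demand gives qd = 26 - 4p; rearranging supply gives qs = 8p - 22. Without the control the market clears where 26 - 4p = 8p - 22, i.e. p* = 4 and q* = 10.
The floor of 5 is above the equilibrium price 4, so it binds.
At p = 5: qd = 26 - 4·5 = 6 and qs = 8·5 - 22 = 18.
Producer surplus without the control is ½ · (4 - 2.75) · 10 = 6.25.
With the floor, 6 units are sold at 5. The supply price at q = 6 is 3.5, so PS = ½ · [(5 - 2.75) + (5 - 3.5)] · 6 = 11.25.
Change in producer surplus = 11.25 - 6.25 = 5.

5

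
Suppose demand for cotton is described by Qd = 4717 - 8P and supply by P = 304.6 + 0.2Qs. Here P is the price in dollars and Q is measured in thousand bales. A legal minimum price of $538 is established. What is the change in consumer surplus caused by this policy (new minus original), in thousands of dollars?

-37410

Rearranging supply gives Qs = 5P - 1523. In a free market, 4717 - 8P = 5P - 1523 gives the equilibrium P* = 480, Q* = 877.
Since 538 > 480, the floor is binding.
At P = 538: Qd = 4717 - 8·538 = 413 and Qs = 5·538 - 1523 = 1167.
Consumer surplus without the control is ½ · (589.625 - 480) · 877 = 48070.5625.
With the floor, consumers buy 413 units at 538, so CS = ½ · (589.625 - 538) · 413 = 10660.5625.
Change in consumer surplus = 10660.5625 - 48070.5625 = -37410.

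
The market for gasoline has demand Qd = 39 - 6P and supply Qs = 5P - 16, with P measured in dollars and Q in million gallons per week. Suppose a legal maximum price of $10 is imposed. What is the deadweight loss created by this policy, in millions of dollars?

Setting quantity demanded equal to quantity supplied, 39 - 6P = 5P - 16, gives P* = 5 and Q* = 9.
The ceiling of 10 is above the equilibrium price 5, so it is not binding; the market clears at P* = 5, Q* = 9.
Since the control does not bind, no trades are prevented and deadweight loss is zero.

0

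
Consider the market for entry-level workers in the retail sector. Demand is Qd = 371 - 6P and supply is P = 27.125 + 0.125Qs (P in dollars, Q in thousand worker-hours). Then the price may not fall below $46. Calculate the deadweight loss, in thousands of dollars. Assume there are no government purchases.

84

Rearranging supply gives Qs = 8P - 217. Equilibrium: 371 - 6P = 8P - 217, so 588 = 14P and P* = 42, Q* = 119.
Because the floor (46) lies above the market-clearing price, it is binding.
At P = 46: Qd = 371 - 6·46 = 95 and Qs = 8·46 - 217 = 151.
Quantity traded falls to 95. At Q = 95 the demand price is (371 - 95)/6 = 46 and the supply price is (217 + 95)/8 = 39.
Deadweight loss = ½ · (46 - 39) · (119 - 95) = ½ · 7 · 24 = 84.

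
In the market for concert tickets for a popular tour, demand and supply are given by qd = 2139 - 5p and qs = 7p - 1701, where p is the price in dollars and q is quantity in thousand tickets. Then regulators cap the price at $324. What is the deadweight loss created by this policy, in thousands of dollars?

Setting quantity demanded equal to quantity supplied, 2139 - 5p = 7p - 1701, gives p* = 320 and q* = 539.
The ceiling of 324 is above the equilibrium price 320, so it is not binding; the market clears at p* = 320, q* = 539.
Since the control does not bind, no trades are prevented and deadweight loss is zero.

0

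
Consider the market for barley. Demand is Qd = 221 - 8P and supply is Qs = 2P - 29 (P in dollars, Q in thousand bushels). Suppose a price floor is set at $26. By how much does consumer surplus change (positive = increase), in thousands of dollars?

-17

Without the control the market clears where 221 - 8P = 2P - 29, i.e. P* = 25 and Q* = 21.
The floor of 26 is above the equilibrium price 25, so it binds.
At P = 26: Qd = 221 - 8·26 = 13 and Qs = 2·26 - 29 = 23.
Consumer surplus without the control is ½ · (27.625 - 25) · 21 = 27.5625.
With the floor, consumers buy 13 units at 26, so CS = ½ · (27.625 - 26) · 13 = 10.5625.
Change in consumer surplus = 10.5625 - 27.5625 = -17.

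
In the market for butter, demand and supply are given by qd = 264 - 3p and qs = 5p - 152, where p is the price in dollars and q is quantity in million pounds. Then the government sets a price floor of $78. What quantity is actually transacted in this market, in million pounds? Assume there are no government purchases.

30

In a free market, 264 - 3p = 5p - 152 gives the equilibrium p* = 52, q* = 108.
The floor of 78 is above the equilibrium price 52, so it binds.
At p = 78: qd = 264 - 3·78 = 30 and qs = 5·78 - 152 = 238.
The quantity actually transacted is the short side, demand: 30.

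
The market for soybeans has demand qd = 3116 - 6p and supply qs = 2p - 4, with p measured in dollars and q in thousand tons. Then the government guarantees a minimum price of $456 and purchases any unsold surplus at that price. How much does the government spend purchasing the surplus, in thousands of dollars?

Equilibrium: 3116 - 6p = 2p - 4, so 3120 = 8p and p* = 390, q* = 776.
The floor of 456 is above the equilibrium price 390, so it binds.
At p = 456: qd = 3116 - 6·456 = 380 and qs = 2·456 - 4 = 908.
Surplus = qs - qd = 528.
Government expenditure = surplus × support price = 528 × 456 = 240768.

240768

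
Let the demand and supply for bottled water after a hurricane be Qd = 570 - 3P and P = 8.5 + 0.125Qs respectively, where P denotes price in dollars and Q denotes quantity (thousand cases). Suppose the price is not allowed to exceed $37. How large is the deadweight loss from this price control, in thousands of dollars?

Rearranging supply gives Qs = 8P - 68. Setting quantity demanded equal to quantity supplied, 570 - 3P = 8P - 68, gives P* = 58 and Q* = 396.
Because the ceiling (37) lies below the market-clearing price, it is binding.
At P = 37: Qd = 570 - 3·37 = 459 and Qs = 8·37 - 68 = 228.
Quantity traded falls to 228. At Q = 228 the demand price is (570 - 228)/3 = 114 and the supply price is (68 + 228)/8 = 37.
Deadweight loss = ½ · (114 - 37) · (396 - 228) = ½ · 77 · 168 = 6468.

6468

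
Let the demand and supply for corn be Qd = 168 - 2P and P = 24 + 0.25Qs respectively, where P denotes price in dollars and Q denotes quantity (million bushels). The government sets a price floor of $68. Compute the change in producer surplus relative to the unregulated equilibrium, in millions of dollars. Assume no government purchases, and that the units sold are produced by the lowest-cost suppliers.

Rearranging supply gives Qs = 4P - 96. Without the control the market clears where 168 - 2P = 4P - 96, i.e. P* = 44 and Q* = 80.
Because the floor (68) lies above the market-clearing price, it is binding.
At P = 68: Qd = 168 - 2·68 = 32 and Qs = 4·68 - 96 = 176.
Producer surplus without the control is ½ · (44 - 24) · 80 = 800.
With the floor, 32 units are sold at 68. The supply price at Q = 32 is 32, so PS = ½ · [(68 - 24) + (68 - 32)] · 32 = 1280.
Change in producer surplus = 1280 - 800 = 480.

480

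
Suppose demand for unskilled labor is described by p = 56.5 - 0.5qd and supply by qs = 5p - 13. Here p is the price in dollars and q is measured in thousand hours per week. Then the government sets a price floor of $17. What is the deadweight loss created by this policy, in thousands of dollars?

Rearranging demand gives qd = 113 - 2p. Equilibrium: 113 - 2p = 5p - 13, so 126 = 7p and p* = 18, q* = 77.
The floor of 17 is below the equilibrium price 18, so it is not binding; the market clears at p* = 18, q* = 77.
Since the control does not bind, no trades are prevented and deadweight loss is zero.

0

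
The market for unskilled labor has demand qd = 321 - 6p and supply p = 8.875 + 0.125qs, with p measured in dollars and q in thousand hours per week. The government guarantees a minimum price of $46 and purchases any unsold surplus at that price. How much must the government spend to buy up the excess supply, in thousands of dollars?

11592

Rearranging supply gives qs = 8p - 71. Equilibrium: 321 - 6p = 8p - 71, so 392 = 14p and p* = 28, q* = 153.
The floor of 46 is above the equilibrium price 28, so it binds.
At p = 46: qd = 321 - 6·46 = 45 and qs = 8·46 - 71 = 297.
Surplus = qs - qd = 252.
Government expenditure = surplus × support price = 252 × 46 = 11592.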